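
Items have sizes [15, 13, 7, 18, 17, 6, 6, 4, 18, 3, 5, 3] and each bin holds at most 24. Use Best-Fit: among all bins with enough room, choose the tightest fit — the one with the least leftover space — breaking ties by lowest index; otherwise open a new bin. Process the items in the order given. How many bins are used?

5

Put 15 in bin 1; 9 remain.
Put 13 in bin 2; 11 remain.
Put 7 in bin 1; 2 remain.
Put 18 in bin 3; 6 remain.
Put 17 in bin 4; 7 remain.
Put 6 in bin 3; 0 remain.
Put 6 in bin 4; 1 remain.
Put 4 in bin 2; 7 remain.
Put 18 in bin 5; 6 remain.
Put 3 in bin 5; 3 remain.
Put 5 in bin 2; 2 remain.
Put 3 in bin 5; 0 remain.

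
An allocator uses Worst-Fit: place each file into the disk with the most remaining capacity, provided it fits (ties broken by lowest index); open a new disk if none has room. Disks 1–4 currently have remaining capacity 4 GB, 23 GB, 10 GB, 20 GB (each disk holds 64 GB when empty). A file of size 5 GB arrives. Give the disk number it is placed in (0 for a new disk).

2

Disks with room: disk 2 (23 GB), disk 3 (10 GB), disk 4 (20 GB).
Most room is disk 2 with 23 GB free.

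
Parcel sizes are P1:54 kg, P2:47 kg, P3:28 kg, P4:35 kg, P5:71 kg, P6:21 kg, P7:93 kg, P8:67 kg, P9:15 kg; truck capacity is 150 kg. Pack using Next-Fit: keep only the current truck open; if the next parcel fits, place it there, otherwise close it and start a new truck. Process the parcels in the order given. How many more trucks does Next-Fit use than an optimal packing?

1

Next-Fit: [54,47,28] [35,71,21] [93] [67,15] → 4 trucks.
Total size 431 kg; any packing needs at least ⌈431/150⌉ = 3 trucks.
An optimal packing achieves that bound: [93,54] [71,67] [47,35,28,21,15] → 3 trucks.
Excess: 4 − 3 = 1.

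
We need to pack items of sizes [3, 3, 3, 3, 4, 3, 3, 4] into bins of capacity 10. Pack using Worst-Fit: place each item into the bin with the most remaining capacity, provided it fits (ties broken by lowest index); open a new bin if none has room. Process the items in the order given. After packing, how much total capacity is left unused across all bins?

bin 1: place 3, 7 left
bin 1: place 3, 4 left
bin 1: place 3, 1 left
bin 2: place 3, 7 left
bin 2: place 4, 3 left
bin 2: place 3, 0 left
bin 3: place 3, 7 left
bin 3: place 4, 3 left
3 bins × 10 = 30; used 26; unused 4.

4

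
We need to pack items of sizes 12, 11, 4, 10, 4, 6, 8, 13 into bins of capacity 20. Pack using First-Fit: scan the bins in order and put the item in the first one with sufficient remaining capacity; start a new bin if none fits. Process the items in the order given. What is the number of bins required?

4

bin 1: place 12, 8 left
bin 2: place 11, 9 left
bin 1: place 4, 4 left
bin 3: place 10, 10 left
bin 1: place 4, 0 left
bin 2: place 6, 3 left
bin 3: place 8, 2 left
bin 4: place 13, 7 left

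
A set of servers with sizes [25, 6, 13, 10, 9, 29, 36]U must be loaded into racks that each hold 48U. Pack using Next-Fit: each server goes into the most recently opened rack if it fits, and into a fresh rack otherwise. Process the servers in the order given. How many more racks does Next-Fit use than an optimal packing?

Next-Fit: [25,6,13] [10,9,29] [36] → 3 racks.
Total size 128U; any packing needs at least ⌈128/48⌉ = 3 racks.
So 3 is already optimal.

0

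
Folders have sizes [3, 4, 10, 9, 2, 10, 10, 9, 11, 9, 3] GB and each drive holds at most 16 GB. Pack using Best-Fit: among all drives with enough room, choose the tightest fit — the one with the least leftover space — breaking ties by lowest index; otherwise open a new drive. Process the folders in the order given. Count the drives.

7

3 GB → drive 1 (remaining 13 GB)
4 GB → drive 1 (remaining 9 GB)
10 GB → drive 2 (remaining 6 GB)
9 GB → drive 1 (remaining 0 GB)
2 GB → drive 2 (remaining 4 GB)
10 GB → drive 3 (remaining 6 GB)
10 GB → drive 4 (remaining 6 GB)
9 GB → drive 5 (remaining 7 GB)
11 GB → drive 6 (remaining 5 GB)
9 GB → drive 7 (remaining 7 GB)
3 GB → drive 2 (remaining 1 GB)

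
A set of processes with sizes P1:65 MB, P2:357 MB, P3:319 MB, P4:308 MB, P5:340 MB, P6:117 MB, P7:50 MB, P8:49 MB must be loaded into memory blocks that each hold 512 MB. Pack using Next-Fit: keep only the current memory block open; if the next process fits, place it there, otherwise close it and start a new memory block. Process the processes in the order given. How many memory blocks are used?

5 memory blocks

P1 (65 MB) → memory block 1 (remaining 447 MB)
P2 (357 MB) → memory block 1 (remaining 90 MB)
P3 (319 MB) → memory block 2 (remaining 193 MB)
P4 (308 MB) → memory block 3 (remaining 204 MB)
P5 (340 MB) → memory block 4 (remaining 172 MB)
P6 (117 MB) → memory block 4 (remaining 55 MB)
P7 (50 MB) → memory block 4 (remaining 5 MB)
P8 (49 MB) → memory block 5 (remaining 463 MB)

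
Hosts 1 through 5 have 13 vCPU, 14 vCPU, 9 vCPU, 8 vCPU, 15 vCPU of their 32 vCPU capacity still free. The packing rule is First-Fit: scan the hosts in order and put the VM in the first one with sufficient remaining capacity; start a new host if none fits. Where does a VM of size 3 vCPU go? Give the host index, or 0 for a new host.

Hosts with room: host 1 (13 vCPU), host 2 (14 vCPU), host 3 (9 vCPU), host 4 (8 vCPU), host 5 (15 vCPU).
The first with room is host 1.

1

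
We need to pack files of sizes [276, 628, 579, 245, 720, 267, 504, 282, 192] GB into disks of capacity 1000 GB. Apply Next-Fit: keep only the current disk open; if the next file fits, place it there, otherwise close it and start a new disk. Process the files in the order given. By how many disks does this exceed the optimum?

Next-Fit: [276,628] [579,245] [720,267] [504,282,192] → 4 disks.
Total size 3693 GB; any packing needs at least ⌈3693/1000⌉ = 4 disks.
So 4 is already optimal.

0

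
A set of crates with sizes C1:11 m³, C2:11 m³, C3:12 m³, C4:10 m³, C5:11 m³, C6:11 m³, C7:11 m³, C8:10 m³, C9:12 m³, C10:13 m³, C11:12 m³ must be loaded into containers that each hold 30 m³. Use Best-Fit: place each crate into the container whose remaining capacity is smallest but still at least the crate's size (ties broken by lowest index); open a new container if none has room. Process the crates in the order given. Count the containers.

6

container 1: place C1 (11 m³), 19 m³ left
container 1: place C2 (11 m³), 8 m³ left
container 2: place C3 (12 m³), 18 m³ left
container 2: place C4 (10 m³), 8 m³ left
container 3: place C5 (11 m³), 19 m³ left
container 3: place C6 (11 m³), 8 m³ left
container 4: place C7 (11 m³), 19 m³ left
container 4: place C8 (10 m³), 9 m³ left
container 5: place C9 (12 m³), 18 m³ left
container 5: place C10 (13 m³), 5 m³ left
container 6: place C11 (12 m³), 18 m³ left
Final containers: [11,11] [12,10] [11,11] [11,10] [12,13] [12].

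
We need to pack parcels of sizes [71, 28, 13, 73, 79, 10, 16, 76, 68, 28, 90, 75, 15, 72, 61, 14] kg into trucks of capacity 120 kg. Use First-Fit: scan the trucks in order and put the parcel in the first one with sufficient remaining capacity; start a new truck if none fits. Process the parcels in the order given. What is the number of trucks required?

71 kg → truck 1 (remaining 49 kg)
28 kg → truck 1 (remaining 21 kg)
13 kg → truck 1 (remaining 8 kg)
73 kg → truck 2 (remaining 47 kg)
79 kg → truck 3 (remaining 41 kg)
10 kg → truck 2 (remaining 37 kg)
16 kg → truck 2 (remaining 21 kg)
76 kg → truck 4 (remaining 44 kg)
68 kg → truck 5 (remaining 52 kg)
28 kg → truck 3 (remaining 13 kg)
90 kg → truck 6 (remaining 30 kg)
75 kg → truck 7 (remaining 45 kg)
15 kg → truck 2 (remaining 6 kg)
72 kg → truck 8 (remaining 48 kg)
61 kg → truck 9 (remaining 59 kg)
14 kg → truck 4 (remaining 30 kg)

9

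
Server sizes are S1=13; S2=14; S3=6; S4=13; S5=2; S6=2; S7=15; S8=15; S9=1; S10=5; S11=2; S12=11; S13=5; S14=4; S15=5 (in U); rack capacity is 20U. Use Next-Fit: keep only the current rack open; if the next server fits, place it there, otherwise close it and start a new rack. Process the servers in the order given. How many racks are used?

Put S1 (13U) in rack 1; 7U remain.
Put S2 (14U) in rack 2; 6U remain.
Put S3 (6U) in rack 2; 0U remain.
Put S4 (13U) in rack 3; 7U remain.
Put S5 (2U) in rack 3; 5U remain.
Put S6 (2U) in rack 3; 3U remain.
Put S7 (15U) in rack 4; 5U remain.
Put S8 (15U) in rack 5; 5U remain.
Put S9 (1U) in rack 5; 4U remain.
Put S10 (5U) in rack 6; 15U remain.
Put S11 (2U) in rack 6; 13U remain.
Put S12 (11U) in rack 6; 2U remain.
Put S13 (5U) in rack 7; 15U remain.
Put S14 (4U) in rack 7; 11U remain.
Put S15 (5U) in rack 7; 6U remain.

7 racks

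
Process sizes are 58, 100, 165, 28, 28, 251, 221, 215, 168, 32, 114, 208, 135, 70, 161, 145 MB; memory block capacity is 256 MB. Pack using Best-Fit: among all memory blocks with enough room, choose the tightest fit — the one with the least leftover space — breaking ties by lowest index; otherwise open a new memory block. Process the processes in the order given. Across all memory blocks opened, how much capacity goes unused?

memory block 1: place 58 MB, 198 MB left
memory block 1: place 100 MB, 98 MB left
memory block 2: place 165 MB, 91 MB left
memory block 2: place 28 MB, 63 MB left
memory block 2: place 28 MB, 35 MB left
memory block 3: place 251 MB, 5 MB left
memory block 4: place 221 MB, 35 MB left
memory block 5: place 215 MB, 41 MB left
memory block 6: place 168 MB, 88 MB left
memory block 2: place 32 MB, 3 MB left
memory block 7: place 114 MB, 142 MB left
memory block 8: place 208 MB, 48 MB left
memory block 7: place 135 MB, 7 MB left
memory block 6: place 70 MB, 18 MB left
memory block 9: place 161 MB, 95 MB left
memory block 10: place 145 MB, 111 MB left
10 memory blocks × 256 MB = 2560 MB; used 2099 MB; unused 461 MB.

461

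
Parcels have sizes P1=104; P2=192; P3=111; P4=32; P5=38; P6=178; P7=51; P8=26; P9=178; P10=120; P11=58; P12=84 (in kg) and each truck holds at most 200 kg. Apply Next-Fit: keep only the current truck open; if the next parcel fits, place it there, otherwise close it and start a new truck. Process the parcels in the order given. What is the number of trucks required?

8

P1 (104 kg) → truck 1 (remaining 96 kg)
P2 (192 kg) → truck 2 (remaining 8 kg)
P3 (111 kg) → truck 3 (remaining 89 kg)
P4 (32 kg) → truck 3 (remaining 57 kg)
P5 (38 kg) → truck 3 (remaining 19 kg)
P6 (178 kg) → truck 4 (remaining 22 kg)
P7 (51 kg) → truck 5 (remaining 149 kg)
P8 (26 kg) → truck 5 (remaining 123 kg)
P9 (178 kg) → truck 6 (remaining 22 kg)
P10 (120 kg) → truck 7 (remaining 80 kg)
P11 (58 kg) → truck 7 (remaining 22 kg)
P12 (84 kg) → truck 8 (remaining 116 kg)
Final trucks: [104] [192] [111,32,38] [178] [51,26] [178] [120,58] [84].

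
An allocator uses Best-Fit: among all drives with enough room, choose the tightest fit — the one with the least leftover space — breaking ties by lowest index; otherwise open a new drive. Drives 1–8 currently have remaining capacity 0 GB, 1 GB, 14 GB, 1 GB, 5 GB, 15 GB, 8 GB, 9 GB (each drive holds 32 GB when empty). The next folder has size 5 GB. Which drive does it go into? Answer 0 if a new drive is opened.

5

Drives with room: drive 3 (14 GB), drive 5 (5 GB), drive 6 (15 GB), drive 7 (8 GB), drive 8 (9 GB).
Tightest fit is drive 5 with 5 GB free.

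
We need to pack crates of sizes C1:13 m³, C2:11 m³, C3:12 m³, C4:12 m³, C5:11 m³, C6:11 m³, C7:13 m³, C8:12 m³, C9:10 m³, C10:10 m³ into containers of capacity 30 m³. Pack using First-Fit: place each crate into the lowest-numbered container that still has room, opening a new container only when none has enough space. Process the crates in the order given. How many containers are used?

C1 (13 m³) → container 1 (remaining 17 m³)
C2 (11 m³) → container 1 (remaining 6 m³)
C3 (12 m³) → container 2 (remaining 18 m³)
C4 (12 m³) → container 2 (remaining 6 m³)
C5 (11 m³) → container 3 (remaining 19 m³)
C6 (11 m³) → container 3 (remaining 8 m³)
C7 (13 m³) → container 4 (remaining 17 m³)
C8 (12 m³) → container 4 (remaining 5 m³)
C9 (10 m³) → container 5 (remaining 20 m³)
C10 (10 m³) → container 5 (remaining 10 m³)

5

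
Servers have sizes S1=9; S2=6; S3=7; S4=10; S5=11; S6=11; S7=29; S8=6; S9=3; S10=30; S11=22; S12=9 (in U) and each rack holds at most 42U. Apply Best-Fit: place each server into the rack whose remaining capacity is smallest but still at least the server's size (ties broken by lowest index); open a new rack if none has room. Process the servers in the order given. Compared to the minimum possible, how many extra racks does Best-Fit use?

Best-Fit: [9,6,7,10,6,3] [11,11] [29] [30,9] [22] → 5 racks.
Total size 153U; any packing needs at least ⌈153/42⌉ = 4 racks.
An optimal packing achieves that bound: [30,11] [29,11] [22,10,9] [9,7,6,6,3] → 4 racks.
Excess: 5 − 4 = 1.

1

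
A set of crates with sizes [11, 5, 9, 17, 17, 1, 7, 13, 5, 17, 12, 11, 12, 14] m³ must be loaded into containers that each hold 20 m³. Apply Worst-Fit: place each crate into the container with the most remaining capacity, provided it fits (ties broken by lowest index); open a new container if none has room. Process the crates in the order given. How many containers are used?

container 1: place 11 m³, 9 m³ left
container 1: place 5 m³, 4 m³ left
container 2: place 9 m³, 11 m³ left
container 3: place 17 m³, 3 m³ left
container 4: place 17 m³, 3 m³ left
container 2: place 1 m³, 10 m³ left
container 2: place 7 m³, 3 m³ left
container 5: place 13 m³, 7 m³ left
container 5: place 5 m³, 2 m³ left
container 6: place 17 m³, 3 m³ left
container 7: place 12 m³, 8 m³ left
container 8: place 11 m³, 9 m³ left
container 9: place 12 m³, 8 m³ left
container 10: place 14 m³, 6 m³ left

10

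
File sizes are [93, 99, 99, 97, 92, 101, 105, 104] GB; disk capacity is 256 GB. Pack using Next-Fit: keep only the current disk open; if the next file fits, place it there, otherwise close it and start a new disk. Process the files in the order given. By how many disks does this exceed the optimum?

Next-Fit: [93,99] [99,97] [92,101] [105,104] → 4 disks.
Total size 790 GB; any packing needs at least ⌈790/256⌉ = 4 disks.
So 4 is already optimal.

0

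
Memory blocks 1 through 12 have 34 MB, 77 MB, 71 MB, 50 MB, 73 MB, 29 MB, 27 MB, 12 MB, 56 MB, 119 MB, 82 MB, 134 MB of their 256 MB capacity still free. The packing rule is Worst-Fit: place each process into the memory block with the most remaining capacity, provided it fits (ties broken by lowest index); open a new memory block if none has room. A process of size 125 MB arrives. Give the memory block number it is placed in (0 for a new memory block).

12

Memory blocks with room: memory block 12 (134 MB).
Most room is memory block 12 with 134 MB free.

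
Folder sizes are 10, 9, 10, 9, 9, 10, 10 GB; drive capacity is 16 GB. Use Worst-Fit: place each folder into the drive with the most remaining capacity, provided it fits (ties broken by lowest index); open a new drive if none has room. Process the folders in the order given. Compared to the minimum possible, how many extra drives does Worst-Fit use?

0

Worst-Fit: [10] [9] [10] [9] [9] [10] [10] → 7 drives.
7 folders exceed 8 GB (half the capacity), and no two of those can share a drive, so at least 7 drives are needed.
So 7 is already optimal.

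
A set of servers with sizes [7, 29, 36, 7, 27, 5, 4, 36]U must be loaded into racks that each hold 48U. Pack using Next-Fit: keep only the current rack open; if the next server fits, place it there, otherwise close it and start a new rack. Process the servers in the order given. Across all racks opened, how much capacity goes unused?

Put 7U in rack 1; 41U remain.
Put 29U in rack 1; 12U remain.
Put 36U in rack 2; 12U remain.
Put 7U in rack 2; 5U remain.
Put 27U in rack 3; 21U remain.
Put 5U in rack 3; 16U remain.
Put 4U in rack 3; 12U remain.
Put 36U in rack 4; 12U remain.
4 racks × 48U = 192U; used 151U; unused 41U.

41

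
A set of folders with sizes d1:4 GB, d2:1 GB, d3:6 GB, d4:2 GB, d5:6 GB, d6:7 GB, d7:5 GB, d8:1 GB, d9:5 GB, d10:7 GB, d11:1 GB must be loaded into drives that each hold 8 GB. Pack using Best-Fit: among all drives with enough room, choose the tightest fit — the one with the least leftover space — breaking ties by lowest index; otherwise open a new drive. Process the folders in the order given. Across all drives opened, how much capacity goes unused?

11

d1 (4 GB) → drive 1 (remaining 4 GB)
d2 (1 GB) → drive 1 (remaining 3 GB)
d3 (6 GB) → drive 2 (remaining 2 GB)
d4 (2 GB) → drive 2 (remaining 0 GB)
d5 (6 GB) → drive 3 (remaining 2 GB)
d6 (7 GB) → drive 4 (remaining 1 GB)
d7 (5 GB) → drive 5 (remaining 3 GB)
d8 (1 GB) → drive 4 (remaining 0 GB)
d9 (5 GB) → drive 6 (remaining 3 GB)
d10 (7 GB) → drive 7 (remaining 1 GB)
d11 (1 GB) → drive 7 (remaining 0 GB)
7 drives × 8 GB = 56 GB; used 45 GB; unused 11 GB.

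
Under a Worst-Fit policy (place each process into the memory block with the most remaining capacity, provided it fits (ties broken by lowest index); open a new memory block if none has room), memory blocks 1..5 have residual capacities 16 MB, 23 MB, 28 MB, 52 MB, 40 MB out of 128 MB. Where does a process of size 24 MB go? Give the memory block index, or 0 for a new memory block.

Memory blocks with room: memory block 3 (28 MB), memory block 4 (52 MB), memory block 5 (40 MB).
Most room is memory block 4 with 52 MB free.

4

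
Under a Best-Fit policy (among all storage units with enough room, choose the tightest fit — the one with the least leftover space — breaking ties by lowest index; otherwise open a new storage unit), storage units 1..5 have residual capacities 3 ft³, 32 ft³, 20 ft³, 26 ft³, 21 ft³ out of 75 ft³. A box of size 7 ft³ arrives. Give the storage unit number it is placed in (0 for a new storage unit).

Storage units with room: storage unit 2 (32 ft³), storage unit 3 (20 ft³), storage unit 4 (26 ft³), storage unit 5 (21 ft³).
Tightest fit is storage unit 3 with 20 ft³ free.

3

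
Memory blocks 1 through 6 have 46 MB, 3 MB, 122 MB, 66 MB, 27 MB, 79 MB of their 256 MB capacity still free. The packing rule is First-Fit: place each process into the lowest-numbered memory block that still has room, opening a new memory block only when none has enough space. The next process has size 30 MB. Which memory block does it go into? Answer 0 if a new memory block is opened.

1

Memory blocks with room: memory block 1 (46 MB), memory block 3 (122 MB), memory block 4 (66 MB), memory block 6 (79 MB).
The first with room is memory block 1.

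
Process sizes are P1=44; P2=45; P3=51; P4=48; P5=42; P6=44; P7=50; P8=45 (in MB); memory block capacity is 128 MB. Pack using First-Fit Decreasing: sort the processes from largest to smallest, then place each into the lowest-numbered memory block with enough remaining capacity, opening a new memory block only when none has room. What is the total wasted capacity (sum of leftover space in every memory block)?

Sorted descending: 51, 50, 48, 45, 45, 44, 44, 42.
memory block 1: place 51 MB, 77 MB left
memory block 1: place 50 MB, 27 MB left
memory block 2: place 48 MB, 80 MB left
memory block 2: place 45 MB, 35 MB left
memory block 3: place 45 MB, 83 MB left
memory block 3: place 44 MB, 39 MB left
memory block 4: place 44 MB, 84 MB left
memory block 4: place 42 MB, 42 MB left
4 memory blocks × 128 MB = 512 MB; used 369 MB; unused 143 MB.

143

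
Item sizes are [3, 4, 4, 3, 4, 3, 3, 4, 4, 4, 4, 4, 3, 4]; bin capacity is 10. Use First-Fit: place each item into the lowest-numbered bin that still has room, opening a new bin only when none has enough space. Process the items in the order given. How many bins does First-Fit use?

3 → bin 1 (remaining 7)
4 → bin 1 (remaining 3)
4 → bin 2 (remaining 6)
3 → bin 1 (remaining 0)
4 → bin 2 (remaining 2)
3 → bin 3 (remaining 7)
3 → bin 3 (remaining 4)
4 → bin 3 (remaining 0)
4 → bin 4 (remaining 6)
4 → bin 4 (remaining 2)
4 → bin 5 (remaining 6)
4 → bin 5 (remaining 2)
3 → bin 6 (remaining 7)
4 → bin 6 (remaining 3)

6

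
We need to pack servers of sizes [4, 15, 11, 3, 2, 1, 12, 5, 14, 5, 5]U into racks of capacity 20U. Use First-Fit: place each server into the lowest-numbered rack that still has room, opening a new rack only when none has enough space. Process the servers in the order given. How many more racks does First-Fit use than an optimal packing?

1

First-Fit: [4,15,1] [11,3,2] [12,5] [14,5] [5] → 5 racks.
Total size 77U; any packing needs at least ⌈77/20⌉ = 4 racks.
An optimal packing achieves that bound: [15,5] [14,5,1] [12,5,3] [11,4,2] → 4 racks.
Excess: 5 − 4 = 1.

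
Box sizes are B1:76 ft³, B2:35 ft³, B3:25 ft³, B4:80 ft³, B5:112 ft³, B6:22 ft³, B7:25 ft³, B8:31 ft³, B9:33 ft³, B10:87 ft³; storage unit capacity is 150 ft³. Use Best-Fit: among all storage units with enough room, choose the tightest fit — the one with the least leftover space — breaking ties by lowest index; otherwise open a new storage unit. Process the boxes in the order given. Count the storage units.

storage unit 1: place B1 (76 ft³), 74 ft³ left
storage unit 1: place B2 (35 ft³), 39 ft³ left
storage unit 1: place B3 (25 ft³), 14 ft³ left
storage unit 2: place B4 (80 ft³), 70 ft³ left
storage unit 3: place B5 (112 ft³), 38 ft³ left
storage unit 3: place B6 (22 ft³), 16 ft³ left
storage unit 2: place B7 (25 ft³), 45 ft³ left
storage unit 2: place B8 (31 ft³), 14 ft³ left
storage unit 4: place B9 (33 ft³), 117 ft³ left
storage unit 4: place B10 (87 ft³), 30 ft³ left
Final storage units: [76,35,25] [80,25,31] [112,22] [33,87].

4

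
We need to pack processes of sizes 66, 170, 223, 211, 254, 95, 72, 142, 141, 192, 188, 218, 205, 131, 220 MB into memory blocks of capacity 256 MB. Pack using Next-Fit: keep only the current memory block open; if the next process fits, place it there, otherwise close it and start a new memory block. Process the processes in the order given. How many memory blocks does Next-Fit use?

66 MB → memory block 1 (remaining 190 MB)
170 MB → memory block 1 (remaining 20 MB)
223 MB → memory block 2 (remaining 33 MB)
211 MB → memory block 3 (remaining 45 MB)
254 MB → memory block 4 (remaining 2 MB)
95 MB → memory block 5 (remaining 161 MB)
72 MB → memory block 5 (remaining 89 MB)
142 MB → memory block 6 (remaining 114 MB)
141 MB → memory block 7 (remaining 115 MB)
192 MB → memory block 8 (remaining 64 MB)
188 MB → memory block 9 (remaining 68 MB)
218 MB → memory block 10 (remaining 38 MB)
205 MB → memory block 11 (remaining 51 MB)
131 MB → memory block 12 (remaining 125 MB)
220 MB → memory block 13 (remaining 36 MB)
Final memory blocks: [66,170] [223] [211] [254] [95,72] [142] [141] [192] [188] [218] [205] [131] [220].

13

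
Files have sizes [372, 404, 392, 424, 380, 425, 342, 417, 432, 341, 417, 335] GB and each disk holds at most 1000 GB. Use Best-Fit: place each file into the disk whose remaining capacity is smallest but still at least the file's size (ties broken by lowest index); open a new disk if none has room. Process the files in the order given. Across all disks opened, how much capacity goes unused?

1319

372 GB → disk 1 (remaining 628 GB)
404 GB → disk 1 (remaining 224 GB)
392 GB → disk 2 (remaining 608 GB)
424 GB → disk 2 (remaining 184 GB)
380 GB → disk 3 (remaining 620 GB)
425 GB → disk 3 (remaining 195 GB)
342 GB → disk 4 (remaining 658 GB)
417 GB → disk 4 (remaining 241 GB)
432 GB → disk 5 (remaining 568 GB)
341 GB → disk 5 (remaining 227 GB)
417 GB → disk 6 (remaining 583 GB)
335 GB → disk 6 (remaining 248 GB)
6 disks × 1000 GB = 6000 GB; used 4681 GB; unused 1319 GB.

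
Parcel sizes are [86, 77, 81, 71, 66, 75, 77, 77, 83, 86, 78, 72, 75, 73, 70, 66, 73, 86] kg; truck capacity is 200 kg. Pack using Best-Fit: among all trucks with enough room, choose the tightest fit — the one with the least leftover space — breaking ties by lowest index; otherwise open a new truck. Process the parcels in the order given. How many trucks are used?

86 kg → truck 1 (remaining 114 kg)
77 kg → truck 1 (remaining 37 kg)
81 kg → truck 2 (remaining 119 kg)
71 kg → truck 2 (remaining 48 kg)
66 kg → truck 3 (remaining 134 kg)
75 kg → truck 3 (remaining 59 kg)
77 kg → truck 4 (remaining 123 kg)
77 kg → truck 4 (remaining 46 kg)
83 kg → truck 5 (remaining 117 kg)
86 kg → truck 5 (remaining 31 kg)
78 kg → truck 6 (remaining 122 kg)
72 kg → truck 6 (remaining 50 kg)
75 kg → truck 7 (remaining 125 kg)
73 kg → truck 7 (remaining 52 kg)
70 kg → truck 8 (remaining 130 kg)
66 kg → truck 8 (remaining 64 kg)
73 kg → truck 9 (remaining 127 kg)
86 kg → truck 9 (remaining 41 kg)

9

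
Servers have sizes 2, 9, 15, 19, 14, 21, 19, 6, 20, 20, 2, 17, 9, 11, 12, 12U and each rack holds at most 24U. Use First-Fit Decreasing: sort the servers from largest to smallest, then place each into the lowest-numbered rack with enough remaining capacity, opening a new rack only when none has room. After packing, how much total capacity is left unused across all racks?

32

Sorted descending: 21, 20, 20, 19, 19, 17, 15, 14, 12, 12, 11, 9, 9, 6, 2, 2.
Put 21U in rack 1; 3U remain.
Put 20U in rack 2; 4U remain.
Put 20U in rack 3; 4U remain.
Put 19U in rack 4; 5U remain.
Put 19U in rack 5; 5U remain.
Put 17U in rack 6; 7U remain.
Put 15U in rack 7; 9U remain.
Put 14U in rack 8; 10U remain.
Put 12U in rack 9; 12U remain.
Put 12U in rack 9; 0U remain.
Put 11U in rack 10; 13U remain.
Put 9U in rack 7; 0U remain.
Put 9U in rack 8; 1U remain.
Put 6U in rack 6; 1U remain.
Put 2U in rack 1; 1U remain.
Put 2U in rack 2; 2U remain.
10 racks × 24U = 240U; used 208U; unused 32U.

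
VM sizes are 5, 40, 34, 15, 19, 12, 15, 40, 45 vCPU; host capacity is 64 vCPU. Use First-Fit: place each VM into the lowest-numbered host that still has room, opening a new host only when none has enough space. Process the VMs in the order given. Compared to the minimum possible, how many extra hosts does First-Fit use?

1

First-Fit: [5,40,15] [34,19] [12,15] [40] [45] → 5 hosts.
Total size 225 vCPU; any packing needs at least ⌈225/64⌉ = 4 hosts.
An optimal packing achieves that bound: [45,19] [40,15,5] [40,15] [34,12] → 4 hosts.
Excess: 5 − 4 = 1.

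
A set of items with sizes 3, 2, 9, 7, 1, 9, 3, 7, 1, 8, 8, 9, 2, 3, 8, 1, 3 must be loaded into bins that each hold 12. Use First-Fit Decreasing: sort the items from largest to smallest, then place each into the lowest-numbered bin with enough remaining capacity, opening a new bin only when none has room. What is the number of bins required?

Sorted descending: 9, 9, 9, 8, 8, 8, 7, 7, 3, 3, 3, 3, 2, 2, 1, 1, 1.
Put 9 in bin 1; 3 remain.
Put 9 in bin 2; 3 remain.
Put 9 in bin 3; 3 remain.
Put 8 in bin 4; 4 remain.
Put 8 in bin 5; 4 remain.
Put 8 in bin 6; 4 remain.
Put 7 in bin 7; 5 remain.
Put 7 in bin 8; 5 remain.
Put 3 in bin 1; 0 remain.
Put 3 in bin 2; 0 remain.
Put 3 in bin 3; 0 remain.
Put 3 in bin 4; 1 remain.
Put 2 in bin 5; 2 remain.
Put 2 in bin 5; 0 remain.
Put 1 in bin 4; 0 remain.
Put 1 in bin 6; 3 remain.
Put 1 in bin 6; 2 remain.
Final bins: [9,3] [9,3] [9,3] [8,3,1] [8,2,2] [8,1,1] [7] [7].

8 bins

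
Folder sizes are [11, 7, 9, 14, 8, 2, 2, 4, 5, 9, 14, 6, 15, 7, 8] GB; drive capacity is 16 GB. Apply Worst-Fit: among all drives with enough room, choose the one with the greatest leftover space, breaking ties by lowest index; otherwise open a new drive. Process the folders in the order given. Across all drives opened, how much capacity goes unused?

23

11 GB → drive 1 (remaining 5 GB)
7 GB → drive 2 (remaining 9 GB)
9 GB → drive 2 (remaining 0 GB)
14 GB → drive 3 (remaining 2 GB)
8 GB → drive 4 (remaining 8 GB)
2 GB → drive 4 (remaining 6 GB)
2 GB → drive 4 (remaining 4 GB)
4 GB → drive 1 (remaining 1 GB)
5 GB → drive 5 (remaining 11 GB)
9 GB → drive 5 (remaining 2 GB)
14 GB → drive 6 (remaining 2 GB)
6 GB → drive 7 (remaining 10 GB)
15 GB → drive 8 (remaining 1 GB)
7 GB → drive 7 (remaining 3 GB)
8 GB → drive 9 (remaining 8 GB)
9 drives × 16 GB = 144 GB; used 121 GB; unused 23 GB.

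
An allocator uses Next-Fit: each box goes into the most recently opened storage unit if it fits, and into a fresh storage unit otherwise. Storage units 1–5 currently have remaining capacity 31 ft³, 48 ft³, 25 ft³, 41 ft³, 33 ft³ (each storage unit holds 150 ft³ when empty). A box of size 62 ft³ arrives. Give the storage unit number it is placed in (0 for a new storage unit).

0

Next-Fit only looks at storage unit 5, which has 33 ft³ free.
62 ft³ does not fit, so a new storage unit is opened.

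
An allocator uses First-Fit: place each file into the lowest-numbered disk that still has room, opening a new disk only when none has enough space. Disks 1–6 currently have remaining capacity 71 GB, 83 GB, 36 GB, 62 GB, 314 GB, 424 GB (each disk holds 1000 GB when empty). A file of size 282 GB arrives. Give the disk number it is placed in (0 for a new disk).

Disks with room: disk 5 (314 GB), disk 6 (424 GB).
The first with room is disk 5.

5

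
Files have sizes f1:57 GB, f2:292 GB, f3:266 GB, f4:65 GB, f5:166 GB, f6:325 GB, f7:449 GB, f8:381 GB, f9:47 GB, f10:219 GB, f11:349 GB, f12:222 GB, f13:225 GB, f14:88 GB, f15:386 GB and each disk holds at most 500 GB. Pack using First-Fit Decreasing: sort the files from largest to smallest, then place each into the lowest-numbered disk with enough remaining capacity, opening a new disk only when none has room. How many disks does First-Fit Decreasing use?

8

Sorted descending: 449, 386, 381, 349, 325, 292, 266, 225, 222, 219, 166, 88, 65, 57, 47.
disk 1: place 449 GB, 51 GB left
disk 2: place 386 GB, 114 GB left
disk 3: place 381 GB, 119 GB left
disk 4: place 349 GB, 151 GB left
disk 5: place 325 GB, 175 GB left
disk 6: place 292 GB, 208 GB left
disk 7: place 266 GB, 234 GB left
disk 7: place 225 GB, 9 GB left
disk 8: place 222 GB, 278 GB left
disk 8: place 219 GB, 59 GB left
disk 5: place 166 GB, 9 GB left
disk 2: place 88 GB, 26 GB left
disk 3: place 65 GB, 54 GB left
disk 4: place 57 GB, 94 GB left
disk 1: place 47 GB, 4 GB left
Final disks: [449,47] [386,88] [381,65] [349,57] [325,166] [292] [266,225] [222,219].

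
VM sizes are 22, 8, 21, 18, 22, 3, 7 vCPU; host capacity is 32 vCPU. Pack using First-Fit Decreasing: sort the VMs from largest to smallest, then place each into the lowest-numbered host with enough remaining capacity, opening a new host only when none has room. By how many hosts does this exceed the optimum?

First-Fit Decreasing: [22,8] [22,7,3] [21] [18] → 4 hosts.
Total size 101 vCPU; any packing needs at least ⌈101/32⌉ = 4 hosts.
So 4 is already optimal.

0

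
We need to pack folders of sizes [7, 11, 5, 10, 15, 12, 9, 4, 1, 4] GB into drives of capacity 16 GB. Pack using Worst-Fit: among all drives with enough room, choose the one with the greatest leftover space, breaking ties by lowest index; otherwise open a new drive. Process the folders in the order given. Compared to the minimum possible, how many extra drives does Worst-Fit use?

1

Worst-Fit: [7,5] [11,4] [10,1] [15] [12] [9,4] → 6 drives.
Total size 78 GB; any packing needs at least ⌈78/16⌉ = 5 drives.
An optimal packing achieves that bound: [15,1] [12,4] [11,5] [10,4] [9,7] → 5 drives.
Excess: 6 − 5 = 1.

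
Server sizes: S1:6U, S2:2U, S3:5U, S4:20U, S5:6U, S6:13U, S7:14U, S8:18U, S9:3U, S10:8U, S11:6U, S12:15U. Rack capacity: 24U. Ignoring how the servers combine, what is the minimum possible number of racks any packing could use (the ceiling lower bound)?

5

Total size = 6 + 2 + 5 + 20 + 6 + 13 + 14 + 18 + 3 + 8 + 6 + 15 = 116U.
⌈116 / 24⌉ = 5.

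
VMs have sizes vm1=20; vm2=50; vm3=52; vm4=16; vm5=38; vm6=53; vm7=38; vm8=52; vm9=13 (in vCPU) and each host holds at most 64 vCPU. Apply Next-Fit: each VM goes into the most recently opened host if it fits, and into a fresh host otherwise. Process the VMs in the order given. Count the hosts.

vm1 (20 vCPU) → host 1 (remaining 44 vCPU)
vm2 (50 vCPU) → host 2 (remaining 14 vCPU)
vm3 (52 vCPU) → host 3 (remaining 12 vCPU)
vm4 (16 vCPU) → host 4 (remaining 48 vCPU)
vm5 (38 vCPU) → host 4 (remaining 10 vCPU)
vm6 (53 vCPU) → host 5 (remaining 11 vCPU)
vm7 (38 vCPU) → host 6 (remaining 26 vCPU)
vm8 (52 vCPU) → host 7 (remaining 12 vCPU)
vm9 (13 vCPU) → host 8 (remaining 51 vCPU)

8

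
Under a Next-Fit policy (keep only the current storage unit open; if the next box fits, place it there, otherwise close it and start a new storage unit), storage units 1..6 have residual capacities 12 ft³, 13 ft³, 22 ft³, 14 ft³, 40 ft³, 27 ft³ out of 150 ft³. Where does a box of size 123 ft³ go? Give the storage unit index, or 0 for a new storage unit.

0

Next-Fit only looks at storage unit 6, which has 27 ft³ free.
123 ft³ does not fit, so a new storage unit is opened.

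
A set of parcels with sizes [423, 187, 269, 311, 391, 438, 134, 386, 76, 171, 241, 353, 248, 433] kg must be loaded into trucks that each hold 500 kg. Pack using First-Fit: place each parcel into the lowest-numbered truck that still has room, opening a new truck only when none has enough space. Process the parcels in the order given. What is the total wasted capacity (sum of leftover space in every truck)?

939

truck 1: place 423 kg, 77 kg left
truck 2: place 187 kg, 313 kg left
truck 2: place 269 kg, 44 kg left
truck 3: place 311 kg, 189 kg left
truck 4: place 391 kg, 109 kg left
truck 5: place 438 kg, 62 kg left
truck 3: place 134 kg, 55 kg left
truck 6: place 386 kg, 114 kg left
truck 1: place 76 kg, 1 kg left
truck 7: place 171 kg, 329 kg left
truck 7: place 241 kg, 88 kg left
truck 8: place 353 kg, 147 kg left
truck 9: place 248 kg, 252 kg left
truck 10: place 433 kg, 67 kg left
10 trucks × 500 kg = 5000 kg; used 4061 kg; unused 939 kg.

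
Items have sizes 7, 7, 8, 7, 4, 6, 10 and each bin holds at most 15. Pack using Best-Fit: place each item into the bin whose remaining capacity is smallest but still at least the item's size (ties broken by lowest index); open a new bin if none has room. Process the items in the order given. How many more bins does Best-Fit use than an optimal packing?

0

Best-Fit: [7,7] [8,7] [4,6] [10] → 4 bins.
Total size 49; any packing needs at least ⌈49/15⌉ = 4 bins.
So 4 is already optimal.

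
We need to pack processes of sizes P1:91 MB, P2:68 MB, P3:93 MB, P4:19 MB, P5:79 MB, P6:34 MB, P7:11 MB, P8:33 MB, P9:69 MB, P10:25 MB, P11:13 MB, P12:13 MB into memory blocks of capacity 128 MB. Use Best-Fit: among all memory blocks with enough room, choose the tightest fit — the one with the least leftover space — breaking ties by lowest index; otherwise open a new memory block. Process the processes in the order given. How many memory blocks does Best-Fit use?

5

Put P1 (91 MB) in memory block 1; 37 MB remain.
Put P2 (68 MB) in memory block 2; 60 MB remain.
Put P3 (93 MB) in memory block 3; 35 MB remain.
Put P4 (19 MB) in memory block 3; 16 MB remain.
Put P5 (79 MB) in memory block 4; 49 MB remain.
Put P6 (34 MB) in memory block 1; 3 MB remain.
Put P7 (11 MB) in memory block 3; 5 MB remain.
Put P8 (33 MB) in memory block 4; 16 MB remain.
Put P9 (69 MB) in memory block 5; 59 MB remain.
Put P10 (25 MB) in memory block 5; 34 MB remain.
Put P11 (13 MB) in memory block 4; 3 MB remain.
Put P12 (13 MB) in memory block 5; 21 MB remain.
Final memory blocks: [91,34] [68] [93,19,11] [79,33,13] [69,25,13].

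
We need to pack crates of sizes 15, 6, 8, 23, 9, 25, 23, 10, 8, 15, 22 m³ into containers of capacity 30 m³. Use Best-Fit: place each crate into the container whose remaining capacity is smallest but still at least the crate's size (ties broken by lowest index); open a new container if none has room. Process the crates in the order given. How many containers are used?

Put 15 m³ in container 1; 15 m³ remain.
Put 6 m³ in container 1; 9 m³ remain.
Put 8 m³ in container 1; 1 m³ remain.
Put 23 m³ in container 2; 7 m³ remain.
Put 9 m³ in container 3; 21 m³ remain.
Put 25 m³ in container 4; 5 m³ remain.
Put 23 m³ in container 5; 7 m³ remain.
Put 10 m³ in container 3; 11 m³ remain.
Put 8 m³ in container 3; 3 m³ remain.
Put 15 m³ in container 6; 15 m³ remain.
Put 22 m³ in container 7; 8 m³ remain.

7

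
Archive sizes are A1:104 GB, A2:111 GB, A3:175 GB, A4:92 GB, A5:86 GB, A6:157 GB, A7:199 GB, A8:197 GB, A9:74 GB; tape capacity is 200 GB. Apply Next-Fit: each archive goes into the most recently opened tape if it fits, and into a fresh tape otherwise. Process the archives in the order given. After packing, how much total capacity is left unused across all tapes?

405

tape 1: place A1 (104 GB), 96 GB left
tape 2: place A2 (111 GB), 89 GB left
tape 3: place A3 (175 GB), 25 GB left
tape 4: place A4 (92 GB), 108 GB left
tape 4: place A5 (86 GB), 22 GB left
tape 5: place A6 (157 GB), 43 GB left
tape 6: place A7 (199 GB), 1 GB left
tape 7: place A8 (197 GB), 3 GB left
tape 8: place A9 (74 GB), 126 GB left
8 tapes × 200 GB = 1600 GB; used 1195 GB; unused 405 GB.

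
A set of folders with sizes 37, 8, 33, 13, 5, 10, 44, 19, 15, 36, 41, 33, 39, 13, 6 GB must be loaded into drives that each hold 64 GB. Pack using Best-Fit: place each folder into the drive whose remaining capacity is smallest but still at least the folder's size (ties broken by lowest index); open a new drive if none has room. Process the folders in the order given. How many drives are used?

7

Put 37 GB in drive 1; 27 GB remain.
Put 8 GB in drive 1; 19 GB remain.
Put 33 GB in drive 2; 31 GB remain.
Put 13 GB in drive 1; 6 GB remain.
Put 5 GB in drive 1; 1 GB remain.
Put 10 GB in drive 2; 21 GB remain.
Put 44 GB in drive 3; 20 GB remain.
Put 19 GB in drive 3; 1 GB remain.
Put 15 GB in drive 2; 6 GB remain.
Put 36 GB in drive 4; 28 GB remain.
Put 41 GB in drive 5; 23 GB remain.
Put 33 GB in drive 6; 31 GB remain.
Put 39 GB in drive 7; 25 GB remain.
Put 13 GB in drive 5; 10 GB remain.
Put 6 GB in drive 2; 0 GB remain.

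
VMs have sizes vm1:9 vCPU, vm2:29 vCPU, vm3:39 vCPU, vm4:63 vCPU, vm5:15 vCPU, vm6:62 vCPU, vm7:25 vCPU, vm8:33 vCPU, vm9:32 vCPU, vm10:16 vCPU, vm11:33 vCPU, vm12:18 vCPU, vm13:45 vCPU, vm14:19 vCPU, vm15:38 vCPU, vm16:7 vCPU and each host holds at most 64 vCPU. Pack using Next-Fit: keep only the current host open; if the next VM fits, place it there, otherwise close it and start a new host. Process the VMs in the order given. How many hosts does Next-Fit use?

10

Put vm1 (9 vCPU) in host 1; 55 vCPU remain.
Put vm2 (29 vCPU) in host 1; 26 vCPU remain.
Put vm3 (39 vCPU) in host 2; 25 vCPU remain.
Put vm4 (63 vCPU) in host 3; 1 vCPU remain.
Put vm5 (15 vCPU) in host 4; 49 vCPU remain.
Put vm6 (62 vCPU) in host 5; 2 vCPU remain.
Put vm7 (25 vCPU) in host 6; 39 vCPU remain.
Put vm8 (33 vCPU) in host 6; 6 vCPU remain.
Put vm9 (32 vCPU) in host 7; 32 vCPU remain.
Put vm10 (16 vCPU) in host 7; 16 vCPU remain.
Put vm11 (33 vCPU) in host 8; 31 vCPU remain.
Put vm12 (18 vCPU) in host 8; 13 vCPU remain.
Put vm13 (45 vCPU) in host 9; 19 vCPU remain.
Put vm14 (19 vCPU) in host 9; 0 vCPU remain.
Put vm15 (38 vCPU) in host 10; 26 vCPU remain.
Put vm16 (7 vCPU) in host 10; 19 vCPU remain.
Final hosts: [9,29] [39] [63] [15] [62] [25,33] [32,16] [33,18] [45,19] [38,7].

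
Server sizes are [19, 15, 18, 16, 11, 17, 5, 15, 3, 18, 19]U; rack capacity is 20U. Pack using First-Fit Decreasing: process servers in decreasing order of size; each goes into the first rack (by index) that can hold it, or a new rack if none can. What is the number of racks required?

9

Sorted descending: 19, 19, 18, 18, 17, 16, 15, 15, 11, 5, 3.
Put 19U in rack 1; 1U remain.
Put 19U in rack 2; 1U remain.
Put 18U in rack 3; 2U remain.
Put 18U in rack 4; 2U remain.
Put 17U in rack 5; 3U remain.
Put 16U in rack 6; 4U remain.
Put 15U in rack 7; 5U remain.
Put 15U in rack 8; 5U remain.
Put 11U in rack 9; 9U remain.
Put 5U in rack 7; 0U remain.
Put 3U in rack 5; 0U remain.
Final racks: [19] [19] [18] [18] [17,3] [16] [15,5] [15] [11].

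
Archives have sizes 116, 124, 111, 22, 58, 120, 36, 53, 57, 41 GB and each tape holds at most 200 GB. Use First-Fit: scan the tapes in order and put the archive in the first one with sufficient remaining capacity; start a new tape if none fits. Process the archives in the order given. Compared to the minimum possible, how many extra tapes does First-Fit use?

1

First-Fit: [116,22,58] [124,36] [111,53] [120,57] [41] → 5 tapes.
Total size 738 GB; any packing needs at least ⌈738/200⌉ = 4 tapes.
An optimal packing achieves that bound: [124,58] [120,57,22] [116,53] [111,41,36] → 4 tapes.
Excess: 5 − 4 = 1.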